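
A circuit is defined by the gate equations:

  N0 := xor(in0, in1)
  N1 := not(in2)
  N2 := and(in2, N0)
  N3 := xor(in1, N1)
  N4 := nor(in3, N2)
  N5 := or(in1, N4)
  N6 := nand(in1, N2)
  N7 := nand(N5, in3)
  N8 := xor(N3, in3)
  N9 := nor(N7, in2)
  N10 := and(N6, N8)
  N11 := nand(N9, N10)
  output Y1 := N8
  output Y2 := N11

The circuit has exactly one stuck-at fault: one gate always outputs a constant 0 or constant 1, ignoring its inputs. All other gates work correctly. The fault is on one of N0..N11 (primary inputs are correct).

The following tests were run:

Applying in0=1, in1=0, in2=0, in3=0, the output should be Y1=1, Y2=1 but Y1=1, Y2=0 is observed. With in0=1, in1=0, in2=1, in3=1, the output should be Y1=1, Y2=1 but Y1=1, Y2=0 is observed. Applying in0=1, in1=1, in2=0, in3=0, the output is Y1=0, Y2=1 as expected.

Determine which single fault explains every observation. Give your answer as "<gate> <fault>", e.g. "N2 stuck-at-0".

N9 stuck-at-1

Fault-free values for test 1 (in0=1, in1=0, in2=0, in3=0): N0=1, N1=1, N2=0, N3=1, N4=1, N5=1, N6=1, N7=1, N8=1, N9=0, N10=1, N11=1, giving Y1=1, Y2=1. Observed Y1=1, Y2=0.
Test 1: faults giving observed Y1=1, Y2=0 are {N7 stuck-at-0, N9 stuck-at-1, N11 stuck-at-0}.
Test 2 (in0=1, in1=0, in2=1, in3=1): fault-free N0=1, N1=0, N2=1, N3=0, N4=0, N5=0, N6=1, N7=1, N8=1, N9=0, N10=1, N11=1 → Y1=1, Y2=1; observed Y1=1, Y2=0. Eliminates N7 stuck-at-0.
Test 3 (in0=1, in1=1, in2=0, in3=0): fault-free N0=0, N1=1, N2=0, N3=0, N4=1, N5=1, N6=1, N7=1, N8=0, N9=0, N10=0, N11=1 → Y1=0, Y2=1; observed Y1=0, Y2=1. Eliminates N11 stuck-at-0.
Only N9 stuck-at-1 is consistent with every test.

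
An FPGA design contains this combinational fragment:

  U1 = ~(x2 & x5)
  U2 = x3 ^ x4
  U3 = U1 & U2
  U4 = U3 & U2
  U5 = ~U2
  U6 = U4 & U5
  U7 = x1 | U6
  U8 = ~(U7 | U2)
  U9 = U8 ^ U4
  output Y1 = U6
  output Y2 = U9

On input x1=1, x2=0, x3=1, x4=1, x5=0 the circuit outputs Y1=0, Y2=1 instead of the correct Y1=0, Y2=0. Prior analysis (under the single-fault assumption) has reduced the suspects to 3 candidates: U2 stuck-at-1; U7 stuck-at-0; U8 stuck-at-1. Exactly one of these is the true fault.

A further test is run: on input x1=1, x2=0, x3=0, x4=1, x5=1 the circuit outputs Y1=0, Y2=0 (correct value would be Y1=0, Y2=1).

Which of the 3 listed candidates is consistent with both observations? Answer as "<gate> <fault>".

Evaluate each candidate on input x1=1, x2=0, x3=0, x4=1, x5=1:
  U2 stuck-at-1: U1=1, U2=1 [stuck-at-1], U3=1, U4=1, U5=0, U6=0, U7=1, U8=0, U9=1 → Y1=0, Y2=1 — eliminated
  U7 stuck-at-0: U1=1, U2=1, U3=1, U4=1, U5=0, U6=0, U7=0 [stuck-at-0], U8=0, U9=1 → Y1=0, Y2=1 — eliminated
  U8 stuck-at-1: U1=1, U2=1, U3=1, U4=1, U5=0, U6=0, U7=1, U8=1 [stuck-at-1], U9=0 → Y1=0, Y2=0 — matches
Only U8 stuck-at-1 reproduces the observed Y1=0, Y2=0.

U8 stuck-at-1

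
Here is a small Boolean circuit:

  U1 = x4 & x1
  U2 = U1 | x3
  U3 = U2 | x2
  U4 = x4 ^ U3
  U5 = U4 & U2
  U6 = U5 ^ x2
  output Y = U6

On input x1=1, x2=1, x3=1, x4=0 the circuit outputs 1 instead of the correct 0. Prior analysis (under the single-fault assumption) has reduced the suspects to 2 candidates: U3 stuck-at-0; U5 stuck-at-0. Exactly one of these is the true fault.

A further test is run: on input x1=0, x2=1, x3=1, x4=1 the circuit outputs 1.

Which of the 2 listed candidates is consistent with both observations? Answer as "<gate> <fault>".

Evaluate each candidate on input x1=0, x2=1, x3=1, x4=1:
  U3 stuck-at-0: U1=0, U2=1, U3=0 [stuck-at-0], U4=1, U5=1, U6=0 → 0 — eliminated
  U5 stuck-at-0: U1=0, U2=1, U3=1, U4=0, U5=0 [stuck-at-0], U6=1 → 1 — matches
Only U5 stuck-at-0 reproduces the observed 1.

U5 stuck-at-0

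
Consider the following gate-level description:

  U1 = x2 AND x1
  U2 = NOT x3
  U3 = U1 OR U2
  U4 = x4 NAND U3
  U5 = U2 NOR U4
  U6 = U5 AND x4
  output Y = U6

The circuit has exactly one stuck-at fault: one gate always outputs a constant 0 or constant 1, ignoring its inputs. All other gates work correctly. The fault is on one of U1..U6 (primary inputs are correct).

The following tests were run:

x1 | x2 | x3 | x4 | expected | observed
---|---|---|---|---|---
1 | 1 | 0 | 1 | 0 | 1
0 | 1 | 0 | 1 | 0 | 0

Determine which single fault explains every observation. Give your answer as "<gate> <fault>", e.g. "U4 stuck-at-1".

Fault-free values for test 1 (x1=1, x2=1, x3=0, x4=1): U1=1, U2=1, U3=1, U4=0, U5=0, U6=0, giving Y=0. Observed 1.
Test 1: faults giving observed 1 are {U2 stuck-at-0, U5 stuck-at-1, U6 stuck-at-1}.
Test 2 (x1=0, x2=1, x3=0, x4=1): fault-free U1=0, U2=1, U3=1, U4=0, U5=0, U6=0 → 0; observed 0. Eliminates U5 stuck-at-1, U6 stuck-at-1.
Only U2 stuck-at-0 is consistent with every test.

U2 stuck-at-0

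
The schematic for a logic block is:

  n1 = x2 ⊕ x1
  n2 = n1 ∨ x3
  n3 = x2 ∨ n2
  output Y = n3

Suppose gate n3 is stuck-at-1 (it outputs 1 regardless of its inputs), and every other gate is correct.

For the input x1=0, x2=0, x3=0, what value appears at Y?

1

Propagate with n3 forced: n1=0, n2=0, n3=1 [stuck-at-1].
So Y = 1. (Without the fault it would be 0.)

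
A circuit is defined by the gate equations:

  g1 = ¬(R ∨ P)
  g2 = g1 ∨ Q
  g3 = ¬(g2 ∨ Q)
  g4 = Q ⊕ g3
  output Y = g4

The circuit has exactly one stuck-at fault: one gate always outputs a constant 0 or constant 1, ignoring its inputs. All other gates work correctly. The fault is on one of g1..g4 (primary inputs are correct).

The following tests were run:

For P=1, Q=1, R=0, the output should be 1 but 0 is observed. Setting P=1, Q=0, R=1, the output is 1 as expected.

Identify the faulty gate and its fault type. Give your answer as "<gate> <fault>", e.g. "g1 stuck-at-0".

Fault-free values for test 1 (P=1, Q=1, R=0): g1=0, g2=1, g3=0, g4=1, giving Y=1. Observed 0.
Test 1: faults giving observed 0 are {g3 stuck-at-1, g4 stuck-at-0}.
Test 2 (P=1, Q=0, R=1): fault-free g1=0, g2=0, g3=1, g4=1 → 1; observed 1. Eliminates g4 stuck-at-0.
Only g3 stuck-at-1 is consistent with every test.

g3 stuck-at-1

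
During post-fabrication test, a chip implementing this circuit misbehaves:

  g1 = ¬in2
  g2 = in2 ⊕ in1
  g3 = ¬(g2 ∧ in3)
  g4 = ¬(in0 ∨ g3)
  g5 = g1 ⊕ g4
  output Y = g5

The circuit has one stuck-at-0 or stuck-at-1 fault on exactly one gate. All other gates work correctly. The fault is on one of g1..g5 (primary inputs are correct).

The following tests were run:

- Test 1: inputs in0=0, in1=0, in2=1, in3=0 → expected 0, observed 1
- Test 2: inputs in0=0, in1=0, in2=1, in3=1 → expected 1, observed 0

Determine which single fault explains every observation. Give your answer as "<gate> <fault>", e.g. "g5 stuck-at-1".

Fault-free values for test 1 (in0=0, in1=0, in2=1, in3=0): g1=0, g2=1, g3=1, g4=0, g5=0, giving Y=0. Observed 1.
Test 1: faults giving observed 1 are {g1 stuck-at-1, g3 stuck-at-0, g4 stuck-at-1, g5 stuck-at-1}.
Test 2 (in0=0, in1=0, in2=1, in3=1): fault-free g1=0, g2=1, g3=0, g4=1, g5=1 → 1; observed 0. Eliminates g3 stuck-at-0, g4 stuck-at-1, g5 stuck-at-1.
Only g1 stuck-at-1 is consistent with every test.

g1 stuck-at-1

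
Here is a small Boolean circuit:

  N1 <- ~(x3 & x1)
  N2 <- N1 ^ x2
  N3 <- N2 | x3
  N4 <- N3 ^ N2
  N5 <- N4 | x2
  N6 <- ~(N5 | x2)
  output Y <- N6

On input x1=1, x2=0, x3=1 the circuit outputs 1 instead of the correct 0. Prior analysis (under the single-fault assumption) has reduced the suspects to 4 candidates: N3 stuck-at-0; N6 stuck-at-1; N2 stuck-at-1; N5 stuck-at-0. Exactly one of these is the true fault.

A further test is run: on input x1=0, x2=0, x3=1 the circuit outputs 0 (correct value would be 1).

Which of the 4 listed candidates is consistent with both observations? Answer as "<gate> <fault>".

Evaluate each candidate on input x1=0, x2=0, x3=1:
  N3 stuck-at-0: N1=1, N2=1, N3=0 [stuck-at-0], N4=1, N5=1, N6=0 → 0 — matches
  N6 stuck-at-1: N1=1, N2=1, N3=1, N4=0, N5=0, N6=1 [stuck-at-1] → 1 — eliminated
  N2 stuck-at-1: N1=1, N2=1 [stuck-at-1], N3=1, N4=0, N5=0, N6=1 → 1 — eliminated
  N5 stuck-at-0: N1=1, N2=1, N3=1, N4=0, N5=0 [stuck-at-0], N6=1 → 1 — eliminated
Only N3 stuck-at-0 reproduces the observed 0.

N3 stuck-at-0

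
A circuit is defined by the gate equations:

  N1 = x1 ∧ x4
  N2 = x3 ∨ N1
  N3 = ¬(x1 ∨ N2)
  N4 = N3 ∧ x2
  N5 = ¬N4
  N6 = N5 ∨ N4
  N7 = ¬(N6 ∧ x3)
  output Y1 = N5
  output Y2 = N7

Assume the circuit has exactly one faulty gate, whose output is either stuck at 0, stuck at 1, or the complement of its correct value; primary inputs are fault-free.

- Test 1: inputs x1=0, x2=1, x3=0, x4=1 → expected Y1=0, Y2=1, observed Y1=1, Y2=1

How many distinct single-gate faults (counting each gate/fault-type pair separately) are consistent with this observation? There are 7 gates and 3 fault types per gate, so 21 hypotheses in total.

Fault-free: N1=0, N2=0, N3=1, N4=1, N5=0, N6=1, N7=1 → Y1=0, Y2=1. Observed Y1=1, Y2=1.
  N1: stuck-at-1, inverted output ✓; others ✗
  N2: stuck-at-1, inverted output ✓; others ✗
  N3: stuck-at-0, inverted output ✓; others ✗
  N4: stuck-at-0, inverted output ✓; others ✗
  N5: stuck-at-1, inverted output ✓; others ✗
  N6: none of the 3 fault types match ✗
  N7: none of the 3 fault types match ✗
Consistent faults: {N1 stuck-at-1, N1 inverted output, N2 stuck-at-1, N2 inverted output, N3 stuck-at-0, N3 inverted output, N4 stuck-at-0, N4 inverted output, N5 stuck-at-1, N5 inverted output} — 10 in all.

10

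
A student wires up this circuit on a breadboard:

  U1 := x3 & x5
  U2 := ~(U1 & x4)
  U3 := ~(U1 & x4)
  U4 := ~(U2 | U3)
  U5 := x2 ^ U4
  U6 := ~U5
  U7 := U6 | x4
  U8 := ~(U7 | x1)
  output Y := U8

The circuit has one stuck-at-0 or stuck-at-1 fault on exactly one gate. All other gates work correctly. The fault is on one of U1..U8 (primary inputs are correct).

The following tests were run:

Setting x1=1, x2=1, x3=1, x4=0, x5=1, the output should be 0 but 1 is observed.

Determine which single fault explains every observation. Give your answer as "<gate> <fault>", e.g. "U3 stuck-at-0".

Fault-free values for test 1 (x1=1, x2=1, x3=1, x4=0, x5=1): U1=1, U2=1, U3=1, U4=0, U5=1, U6=0, U7=0, U8=0, giving Y=0. Observed 1.
Test 1: faults giving observed 1 are {U8 stuck-at-1}.
Only U8 stuck-at-1 is consistent with every test.

U8 stuck-at-1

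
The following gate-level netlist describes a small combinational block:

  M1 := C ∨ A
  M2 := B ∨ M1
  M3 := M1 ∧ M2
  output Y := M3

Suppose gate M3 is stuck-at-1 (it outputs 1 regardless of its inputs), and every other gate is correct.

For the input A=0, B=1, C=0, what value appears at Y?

Propagate with M3 forced: M1=0, M2=1, M3=1 [stuck-at-1].
So Y = 1. (Without the fault it would be 0.)

1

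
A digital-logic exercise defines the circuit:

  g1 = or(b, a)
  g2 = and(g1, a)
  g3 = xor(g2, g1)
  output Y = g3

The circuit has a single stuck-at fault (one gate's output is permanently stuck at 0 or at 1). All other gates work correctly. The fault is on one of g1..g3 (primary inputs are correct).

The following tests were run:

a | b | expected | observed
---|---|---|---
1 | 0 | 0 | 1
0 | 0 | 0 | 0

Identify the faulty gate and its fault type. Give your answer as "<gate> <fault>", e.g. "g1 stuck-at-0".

Fault-free values for test 1 (a=1, b=0): g1=1, g2=1, g3=0, giving Y=0. Observed 1.
Test 1: faults giving observed 1 are {g2 stuck-at-0, g3 stuck-at-1}.
Test 2 (a=0, b=0): fault-free g1=0, g2=0, g3=0 → 0; observed 0. Eliminates g3 stuck-at-1.
Only g2 stuck-at-0 is consistent with every test.

g2 stuck-at-0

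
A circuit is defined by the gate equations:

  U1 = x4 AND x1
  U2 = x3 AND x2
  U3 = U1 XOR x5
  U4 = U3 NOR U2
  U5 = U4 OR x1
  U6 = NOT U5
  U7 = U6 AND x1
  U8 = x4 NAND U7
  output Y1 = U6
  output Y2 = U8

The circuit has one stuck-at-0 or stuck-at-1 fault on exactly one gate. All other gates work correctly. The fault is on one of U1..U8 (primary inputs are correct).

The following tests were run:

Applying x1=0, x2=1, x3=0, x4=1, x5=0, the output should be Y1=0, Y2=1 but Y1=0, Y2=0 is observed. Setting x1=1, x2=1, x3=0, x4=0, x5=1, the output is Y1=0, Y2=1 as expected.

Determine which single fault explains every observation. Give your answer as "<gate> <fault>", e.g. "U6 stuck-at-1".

Fault-free values for test 1 (x1=0, x2=1, x3=0, x4=1, x5=0): U1=0, U2=0, U3=0, U4=1, U5=1, U6=0, U7=0, U8=1, giving Y1=0, Y2=1. Observed Y1=0, Y2=0.
Test 1: faults giving observed Y1=0, Y2=0 are {U7 stuck-at-1, U8 stuck-at-0}.
Test 2 (x1=1, x2=1, x3=0, x4=0, x5=1): fault-free U1=0, U2=0, U3=1, U4=0, U5=1, U6=0, U7=0, U8=1 → Y1=0, Y2=1; observed Y1=0, Y2=1. Eliminates U8 stuck-at-0.
Only U7 stuck-at-1 is consistent with every test.

U7 stuck-at-1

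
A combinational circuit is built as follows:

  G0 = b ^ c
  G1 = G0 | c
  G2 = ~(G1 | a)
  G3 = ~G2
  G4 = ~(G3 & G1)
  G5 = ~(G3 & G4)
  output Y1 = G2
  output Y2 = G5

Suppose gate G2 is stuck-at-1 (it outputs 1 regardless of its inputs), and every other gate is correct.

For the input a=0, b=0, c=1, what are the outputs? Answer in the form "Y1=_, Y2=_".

Propagate with G2 forced: G0=1, G1=1, G2=1 [stuck-at-1], G3=0, G4=1, G5=1.
So the outputs are Y1=1, Y2=1. (Without the fault they would be Y1=0, Y2=1.)

Y1=1, Y2=1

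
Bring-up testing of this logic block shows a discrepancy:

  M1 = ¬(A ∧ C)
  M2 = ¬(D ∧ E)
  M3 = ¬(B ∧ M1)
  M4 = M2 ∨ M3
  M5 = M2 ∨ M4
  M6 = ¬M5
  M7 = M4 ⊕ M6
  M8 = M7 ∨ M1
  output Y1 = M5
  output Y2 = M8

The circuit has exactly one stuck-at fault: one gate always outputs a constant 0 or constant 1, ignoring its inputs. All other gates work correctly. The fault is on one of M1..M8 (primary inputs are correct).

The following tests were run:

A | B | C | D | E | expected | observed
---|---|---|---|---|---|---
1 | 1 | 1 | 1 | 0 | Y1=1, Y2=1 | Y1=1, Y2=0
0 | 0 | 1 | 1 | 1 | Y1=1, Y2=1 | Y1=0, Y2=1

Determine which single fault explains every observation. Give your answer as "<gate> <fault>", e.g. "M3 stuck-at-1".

Fault-free values for test 1 (A=1, B=1, C=1, D=1, E=0): M1=0, M2=1, M3=1, M4=1, M5=1, M6=0, M7=1, M8=1, giving Y1=1, Y2=1. Observed Y1=1, Y2=0.
Test 1: faults giving observed Y1=1, Y2=0 are {M4 stuck-at-0, M6 stuck-at-1, M7 stuck-at-0, M8 stuck-at-0}.
Test 2 (A=0, B=0, C=1, D=1, E=1): fault-free M1=1, M2=0, M3=1, M4=1, M5=1, M6=0, M7=1, M8=1 → Y1=1, Y2=1; observed Y1=0, Y2=1. Eliminates M6 stuck-at-1, M7 stuck-at-0, M8 stuck-at-0.
Only M4 stuck-at-0 is consistent with every test.

M4 stuck-at-0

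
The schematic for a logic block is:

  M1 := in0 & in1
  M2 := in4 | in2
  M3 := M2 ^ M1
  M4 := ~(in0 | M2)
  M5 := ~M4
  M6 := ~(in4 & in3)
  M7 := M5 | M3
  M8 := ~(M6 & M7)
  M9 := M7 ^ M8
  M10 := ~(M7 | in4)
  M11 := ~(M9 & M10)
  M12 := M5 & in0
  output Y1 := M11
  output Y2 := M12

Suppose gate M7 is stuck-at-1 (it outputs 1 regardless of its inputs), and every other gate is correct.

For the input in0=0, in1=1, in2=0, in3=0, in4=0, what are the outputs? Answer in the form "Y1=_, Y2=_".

Propagate with M7 forced: M1=0, M2=0, M3=0, M4=1, M5=0, M6=1, M7=1 [stuck-at-1], M8=0, M9=1, M10=0, M11=1, M12=0.
So the outputs are Y1=1, Y2=0. (Without the fault they would be Y1=0, Y2=0.)

Y1=1, Y2=0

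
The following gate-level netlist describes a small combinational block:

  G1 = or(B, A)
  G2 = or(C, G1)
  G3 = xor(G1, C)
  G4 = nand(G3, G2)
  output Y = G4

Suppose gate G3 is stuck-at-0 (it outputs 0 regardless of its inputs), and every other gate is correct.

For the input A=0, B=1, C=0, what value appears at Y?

Propagate with G3 forced: G1=1, G2=1, G3=0 [stuck-at-0], G4=1.
So Y = 1. (Without the fault it would be 0.)

1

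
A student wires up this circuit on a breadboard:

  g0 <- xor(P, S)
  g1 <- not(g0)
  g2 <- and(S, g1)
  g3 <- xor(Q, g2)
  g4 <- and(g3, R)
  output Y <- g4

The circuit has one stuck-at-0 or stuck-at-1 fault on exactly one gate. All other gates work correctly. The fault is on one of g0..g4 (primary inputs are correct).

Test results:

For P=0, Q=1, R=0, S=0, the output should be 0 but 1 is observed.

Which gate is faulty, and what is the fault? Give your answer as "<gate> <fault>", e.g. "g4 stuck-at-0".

g4 stuck-at-1

Fault-free values for test 1 (P=0, Q=1, R=0, S=0): g0=0, g1=1, g2=0, g3=1, g4=0, giving Y=0. Observed 1.
Test 1: faults giving observed 1 are {g4 stuck-at-1}.
Only g4 stuck-at-1 is consistent with every test.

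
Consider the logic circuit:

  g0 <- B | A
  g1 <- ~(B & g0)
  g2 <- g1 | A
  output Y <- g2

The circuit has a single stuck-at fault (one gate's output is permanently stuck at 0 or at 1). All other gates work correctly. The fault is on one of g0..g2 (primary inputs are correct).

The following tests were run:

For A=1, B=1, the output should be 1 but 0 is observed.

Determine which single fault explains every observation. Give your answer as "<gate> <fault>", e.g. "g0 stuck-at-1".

g2 stuck-at-0

Fault-free values for test 1 (A=1, B=1): g0=1, g1=0, g2=1, giving Y=1. Observed 0.
Test 1: faults giving observed 0 are {g2 stuck-at-0}.
Only g2 stuck-at-0 is consistent with every test.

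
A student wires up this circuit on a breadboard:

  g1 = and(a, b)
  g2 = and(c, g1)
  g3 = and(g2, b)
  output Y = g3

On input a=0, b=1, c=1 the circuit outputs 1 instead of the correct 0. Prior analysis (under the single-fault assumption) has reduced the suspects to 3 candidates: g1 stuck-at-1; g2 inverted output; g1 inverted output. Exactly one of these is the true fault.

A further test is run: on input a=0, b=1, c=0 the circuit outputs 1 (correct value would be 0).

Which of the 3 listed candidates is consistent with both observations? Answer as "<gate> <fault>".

g2 inverted output

Evaluate each candidate on input a=0, b=1, c=0:
  g1 stuck-at-1: g1=1 [stuck-at-1], g2=0, g3=0 → 0 — eliminated
  g2 inverted output: g1=0, g2=1 [inverted output], g3=1 → 1 — matches
  g1 inverted output: g1=1 [inverted output], g2=0, g3=0 → 0 — eliminated
Only g2 inverted output reproduces the observed 1.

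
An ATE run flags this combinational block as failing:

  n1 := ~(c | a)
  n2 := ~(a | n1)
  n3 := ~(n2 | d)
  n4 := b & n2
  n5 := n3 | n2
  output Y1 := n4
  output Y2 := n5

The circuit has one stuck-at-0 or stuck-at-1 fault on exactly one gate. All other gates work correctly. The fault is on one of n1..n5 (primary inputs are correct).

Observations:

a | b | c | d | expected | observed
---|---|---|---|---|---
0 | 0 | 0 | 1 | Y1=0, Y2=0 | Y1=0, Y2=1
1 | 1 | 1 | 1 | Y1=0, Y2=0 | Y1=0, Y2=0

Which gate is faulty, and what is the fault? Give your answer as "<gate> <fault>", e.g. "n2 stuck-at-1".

Fault-free values for test 1 (a=0, b=0, c=0, d=1): n1=1, n2=0, n3=0, n4=0, n5=0, giving Y1=0, Y2=0. Observed Y1=0, Y2=1.
Test 1: faults giving observed Y1=0, Y2=1 are {n1 stuck-at-0, n2 stuck-at-1, n3 stuck-at-1, n5 stuck-at-1}.
Test 2 (a=1, b=1, c=1, d=1): fault-free n1=0, n2=0, n3=0, n4=0, n5=0 → Y1=0, Y2=0; observed Y1=0, Y2=0. Eliminates n2 stuck-at-1, n3 stuck-at-1, n5 stuck-at-1.
Only n1 stuck-at-0 is consistent with every test.

n1 stuck-at-0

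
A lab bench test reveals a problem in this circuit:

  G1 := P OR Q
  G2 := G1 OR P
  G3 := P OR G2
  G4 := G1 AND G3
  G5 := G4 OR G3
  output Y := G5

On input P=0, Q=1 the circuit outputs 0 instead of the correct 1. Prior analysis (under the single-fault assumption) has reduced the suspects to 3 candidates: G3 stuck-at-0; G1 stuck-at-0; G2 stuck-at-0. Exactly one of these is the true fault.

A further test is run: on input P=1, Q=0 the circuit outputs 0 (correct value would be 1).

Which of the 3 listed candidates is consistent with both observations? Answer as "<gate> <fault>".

G3 stuck-at-0

Evaluate each candidate on input P=1, Q=0:
  G3 stuck-at-0: G1=1, G2=1, G3=0 [stuck-at-0], G4=0, G5=0 → 0 — matches
  G1 stuck-at-0: G1=0 [stuck-at-0], G2=1, G3=1, G4=0, G5=1 → 1 — eliminated
  G2 stuck-at-0: G1=1, G2=0 [stuck-at-0], G3=1, G4=1, G5=1 → 1 — eliminated
Only G3 stuck-at-0 reproduces the observed 0.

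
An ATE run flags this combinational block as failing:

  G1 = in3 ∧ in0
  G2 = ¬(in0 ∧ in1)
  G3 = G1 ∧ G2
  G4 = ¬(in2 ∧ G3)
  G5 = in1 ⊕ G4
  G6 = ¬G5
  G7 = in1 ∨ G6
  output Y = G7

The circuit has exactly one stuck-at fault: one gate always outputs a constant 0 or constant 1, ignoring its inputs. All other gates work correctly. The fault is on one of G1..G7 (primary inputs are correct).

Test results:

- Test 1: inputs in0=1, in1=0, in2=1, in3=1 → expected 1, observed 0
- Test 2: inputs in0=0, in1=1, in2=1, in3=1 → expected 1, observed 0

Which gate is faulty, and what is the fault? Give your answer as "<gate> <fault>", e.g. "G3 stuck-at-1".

Fault-free values for test 1 (in0=1, in1=0, in2=1, in3=1): G1=1, G2=1, G3=1, G4=0, G5=0, G6=1, G7=1, giving Y=1. Observed 0.
Test 1: faults giving observed 0 are {G1 stuck-at-0, G2 stuck-at-0, G3 stuck-at-0, G4 stuck-at-1, G5 stuck-at-1, G6 stuck-at-0, G7 stuck-at-0}.
Test 2 (in0=0, in1=1, in2=1, in3=1): fault-free G1=0, G2=1, G3=0, G4=1, G5=0, G6=1, G7=1 → 1; observed 0. Eliminates G1 stuck-at-0, G2 stuck-at-0, G3 stuck-at-0, G4 stuck-at-1, G5 stuck-at-1, G6 stuck-at-0.
Only G7 stuck-at-0 is consistent with every test.

G7 stuck-at-0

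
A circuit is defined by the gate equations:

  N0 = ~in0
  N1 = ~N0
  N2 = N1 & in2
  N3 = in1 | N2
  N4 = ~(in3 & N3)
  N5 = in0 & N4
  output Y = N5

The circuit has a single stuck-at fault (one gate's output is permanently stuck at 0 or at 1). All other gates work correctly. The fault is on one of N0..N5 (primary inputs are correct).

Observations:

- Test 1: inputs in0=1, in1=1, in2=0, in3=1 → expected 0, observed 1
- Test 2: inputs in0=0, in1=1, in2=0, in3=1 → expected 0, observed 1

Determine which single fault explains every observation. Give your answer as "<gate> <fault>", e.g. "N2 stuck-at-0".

Fault-free values for test 1 (in0=1, in1=1, in2=0, in3=1): N0=0, N1=1, N2=0, N3=1, N4=0, N5=0, giving Y=0. Observed 1.
Test 1: faults giving observed 1 are {N3 stuck-at-0, N4 stuck-at-1, N5 stuck-at-1}.
Test 2 (in0=0, in1=1, in2=0, in3=1): fault-free N0=1, N1=0, N2=0, N3=1, N4=0, N5=0 → 0; observed 1. Eliminates N3 stuck-at-0, N4 stuck-at-1.
Only N5 stuck-at-1 is consistent with every test.

N5 stuck-at-1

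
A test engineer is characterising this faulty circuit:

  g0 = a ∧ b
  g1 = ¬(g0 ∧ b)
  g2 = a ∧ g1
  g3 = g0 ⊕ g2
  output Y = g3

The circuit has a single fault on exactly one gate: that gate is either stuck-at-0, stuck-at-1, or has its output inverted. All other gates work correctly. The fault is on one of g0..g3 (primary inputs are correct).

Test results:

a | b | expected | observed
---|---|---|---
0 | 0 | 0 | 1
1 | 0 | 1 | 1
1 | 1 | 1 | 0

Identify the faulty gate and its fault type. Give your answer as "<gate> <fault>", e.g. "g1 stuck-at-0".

g2 stuck-at-1

Fault-free values for test 1 (a=0, b=0): g0=0, g1=1, g2=0, g3=0, giving Y=0. Observed 1.
Test 1: faults giving observed 1 are {g0 stuck-at-1, g0 inverted output, g2 stuck-at-1, g2 inverted output, g3 stuck-at-1, g3 inverted output}.
Test 2 (a=1, b=0): fault-free g0=0, g1=1, g2=1, g3=1 → 1; observed 1. Eliminates g0 stuck-at-1, g0 inverted output, g2 inverted output, g3 inverted output.
Test 3 (a=1, b=1): fault-free g0=1, g1=0, g2=0, g3=1 → 1; observed 0. Eliminates g3 stuck-at-1.
Only g2 stuck-at-1 is consistent with every test.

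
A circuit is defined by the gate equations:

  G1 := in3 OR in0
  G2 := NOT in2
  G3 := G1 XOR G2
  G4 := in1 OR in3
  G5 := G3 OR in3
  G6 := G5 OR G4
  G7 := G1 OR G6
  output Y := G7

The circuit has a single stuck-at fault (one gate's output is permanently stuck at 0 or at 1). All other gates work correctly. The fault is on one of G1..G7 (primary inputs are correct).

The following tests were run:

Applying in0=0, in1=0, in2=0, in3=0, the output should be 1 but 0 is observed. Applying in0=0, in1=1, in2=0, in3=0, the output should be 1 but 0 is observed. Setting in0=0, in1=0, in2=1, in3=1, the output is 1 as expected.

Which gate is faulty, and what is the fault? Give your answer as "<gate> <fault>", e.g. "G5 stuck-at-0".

G6 stuck-at-0

Fault-free values for test 1 (in0=0, in1=0, in2=0, in3=0): G1=0, G2=1, G3=1, G4=0, G5=1, G6=1, G7=1, giving Y=1. Observed 0.
Test 1: faults giving observed 0 are {G2 stuck-at-0, G3 stuck-at-0, G5 stuck-at-0, G6 stuck-at-0, G7 stuck-at-0}.
Test 2 (in0=0, in1=1, in2=0, in3=0): fault-free G1=0, G2=1, G3=1, G4=1, G5=1, G6=1, G7=1 → 1; observed 0. Eliminates G2 stuck-at-0, G3 stuck-at-0, G5 stuck-at-0.
Test 3 (in0=0, in1=0, in2=1, in3=1): fault-free G1=1, G2=0, G3=1, G4=1, G5=1, G6=1, G7=1 → 1; observed 1. Eliminates G7 stuck-at-0.
Only G6 stuck-at-0 is consistent with every test.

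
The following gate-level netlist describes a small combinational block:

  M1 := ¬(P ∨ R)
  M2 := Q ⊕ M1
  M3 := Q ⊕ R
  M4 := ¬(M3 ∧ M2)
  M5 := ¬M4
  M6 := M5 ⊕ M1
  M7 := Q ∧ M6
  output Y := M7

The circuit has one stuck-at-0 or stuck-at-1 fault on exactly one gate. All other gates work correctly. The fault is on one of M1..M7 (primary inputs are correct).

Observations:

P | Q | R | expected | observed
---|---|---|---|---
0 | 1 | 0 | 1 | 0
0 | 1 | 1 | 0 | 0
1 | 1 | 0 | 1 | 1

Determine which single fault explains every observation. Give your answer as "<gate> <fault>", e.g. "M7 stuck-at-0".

M2 stuck-at-1

Fault-free values for test 1 (P=0, Q=1, R=0): M1=1, M2=0, M3=1, M4=1, M5=0, M6=1, M7=1, giving Y=1. Observed 0.
Test 1: faults giving observed 0 are {M2 stuck-at-1, M4 stuck-at-0, M5 stuck-at-1, M6 stuck-at-0, M7 stuck-at-0}.
Test 2 (P=0, Q=1, R=1): fault-free M1=0, M2=1, M3=0, M4=1, M5=0, M6=0, M7=0 → 0; observed 0. Eliminates M4 stuck-at-0, M5 stuck-at-1.
Test 3 (P=1, Q=1, R=0): fault-free M1=0, M2=1, M3=1, M4=0, M5=1, M6=1, M7=1 → 1; observed 1. Eliminates M6 stuck-at-0, M7 stuck-at-0.
Only M2 stuck-at-1 is consistent with every test.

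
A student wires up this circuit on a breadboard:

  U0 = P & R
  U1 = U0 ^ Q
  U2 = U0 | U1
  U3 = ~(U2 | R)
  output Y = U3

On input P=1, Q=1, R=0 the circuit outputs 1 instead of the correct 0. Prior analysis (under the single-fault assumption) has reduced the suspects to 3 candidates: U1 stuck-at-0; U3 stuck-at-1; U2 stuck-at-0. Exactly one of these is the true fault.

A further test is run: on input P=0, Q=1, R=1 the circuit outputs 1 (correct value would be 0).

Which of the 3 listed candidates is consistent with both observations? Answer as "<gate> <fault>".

Evaluate each candidate on input P=0, Q=1, R=1:
  U1 stuck-at-0: U0=0, U1=0 [stuck-at-0], U2=0, U3=0 → 0 — eliminated
  U3 stuck-at-1: U0=0, U1=1, U2=1, U3=1 [stuck-at-1] → 1 — matches
  U2 stuck-at-0: U0=0, U1=1, U2=0 [stuck-at-0], U3=0 → 0 — eliminated
Only U3 stuck-at-1 reproduces the observed 1.

U3 stuck-at-1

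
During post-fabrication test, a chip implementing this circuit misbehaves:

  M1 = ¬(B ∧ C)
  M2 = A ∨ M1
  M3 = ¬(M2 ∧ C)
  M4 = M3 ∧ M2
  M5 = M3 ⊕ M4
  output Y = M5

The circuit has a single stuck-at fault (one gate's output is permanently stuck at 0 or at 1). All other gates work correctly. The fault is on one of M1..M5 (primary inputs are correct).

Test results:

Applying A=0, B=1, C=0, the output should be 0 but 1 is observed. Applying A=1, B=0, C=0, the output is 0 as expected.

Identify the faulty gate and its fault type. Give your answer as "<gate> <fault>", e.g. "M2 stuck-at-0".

M1 stuck-at-0

Fault-free values for test 1 (A=0, B=1, C=0): M1=1, M2=1, M3=1, M4=1, M5=0, giving Y=0. Observed 1.
Test 1: faults giving observed 1 are {M1 stuck-at-0, M2 stuck-at-0, M4 stuck-at-0, M5 stuck-at-1}.
Test 2 (A=1, B=0, C=0): fault-free M1=1, M2=1, M3=1, M4=1, M5=0 → 0; observed 0. Eliminates M2 stuck-at-0, M4 stuck-at-0, M5 stuck-at-1.
Only M1 stuck-at-0 is consistent with every test.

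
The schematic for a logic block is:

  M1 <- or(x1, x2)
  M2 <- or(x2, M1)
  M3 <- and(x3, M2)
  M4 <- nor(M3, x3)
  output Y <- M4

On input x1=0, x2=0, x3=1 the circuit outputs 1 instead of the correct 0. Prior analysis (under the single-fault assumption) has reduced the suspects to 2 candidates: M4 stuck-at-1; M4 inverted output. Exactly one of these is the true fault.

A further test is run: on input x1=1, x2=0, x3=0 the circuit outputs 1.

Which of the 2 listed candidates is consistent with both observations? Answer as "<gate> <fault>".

M4 stuck-at-1

Evaluate each candidate on input x1=1, x2=0, x3=0:
  M4 stuck-at-1: M1=1, M2=1, M3=0, M4=1 [stuck-at-1] → 1 — matches
  M4 inverted output: M1=1, M2=1, M3=0, M4=0 [inverted output] → 0 — eliminated
Only M4 stuck-at-1 reproduces the observed 1.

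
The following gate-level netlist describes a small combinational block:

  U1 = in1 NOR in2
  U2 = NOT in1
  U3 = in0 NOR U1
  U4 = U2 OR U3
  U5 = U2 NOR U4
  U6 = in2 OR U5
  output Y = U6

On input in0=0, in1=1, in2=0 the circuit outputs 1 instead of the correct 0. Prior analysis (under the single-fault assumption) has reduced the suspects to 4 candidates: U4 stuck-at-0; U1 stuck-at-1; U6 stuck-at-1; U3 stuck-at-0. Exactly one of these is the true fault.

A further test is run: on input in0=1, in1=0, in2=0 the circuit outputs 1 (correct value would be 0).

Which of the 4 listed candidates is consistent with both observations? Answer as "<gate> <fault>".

Evaluate each candidate on input in0=1, in1=0, in2=0:
  U4 stuck-at-0: U1=1, U2=1, U3=0, U4=0 [stuck-at-0], U5=0, U6=0 → 0 — eliminated
  U1 stuck-at-1: U1=1 [stuck-at-1], U2=1, U3=0, U4=1, U5=0, U6=0 → 0 — eliminated
  U6 stuck-at-1: U1=1, U2=1, U3=0, U4=1, U5=0, U6=1 [stuck-at-1] → 1 — matches
  U3 stuck-at-0: U1=1, U2=1, U3=0 [stuck-at-0], U4=1, U5=0, U6=0 → 0 — eliminated
Only U6 stuck-at-1 reproduces the observed 1.

U6 stuck-at-1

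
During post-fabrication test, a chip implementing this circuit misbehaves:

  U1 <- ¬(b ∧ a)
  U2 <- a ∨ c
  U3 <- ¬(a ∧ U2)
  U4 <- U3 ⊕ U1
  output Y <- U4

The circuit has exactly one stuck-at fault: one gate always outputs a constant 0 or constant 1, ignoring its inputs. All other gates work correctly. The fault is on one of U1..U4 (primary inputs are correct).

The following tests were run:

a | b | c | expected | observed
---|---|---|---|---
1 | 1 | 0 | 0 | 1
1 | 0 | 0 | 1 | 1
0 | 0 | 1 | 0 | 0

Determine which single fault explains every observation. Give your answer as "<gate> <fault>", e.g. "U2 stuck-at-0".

U1 stuck-at-1

Fault-free values for test 1 (a=1, b=1, c=0): U1=0, U2=1, U3=0, U4=0, giving Y=0. Observed 1.
Test 1: faults giving observed 1 are {U1 stuck-at-1, U2 stuck-at-0, U3 stuck-at-1, U4 stuck-at-1}.
Test 2 (a=1, b=0, c=0): fault-free U1=1, U2=1, U3=0, U4=1 → 1; observed 1. Eliminates U2 stuck-at-0, U3 stuck-at-1.
Test 3 (a=0, b=0, c=1): fault-free U1=1, U2=1, U3=1, U4=0 → 0; observed 0. Eliminates U4 stuck-at-1.
Only U1 stuck-at-1 is consistent with every test.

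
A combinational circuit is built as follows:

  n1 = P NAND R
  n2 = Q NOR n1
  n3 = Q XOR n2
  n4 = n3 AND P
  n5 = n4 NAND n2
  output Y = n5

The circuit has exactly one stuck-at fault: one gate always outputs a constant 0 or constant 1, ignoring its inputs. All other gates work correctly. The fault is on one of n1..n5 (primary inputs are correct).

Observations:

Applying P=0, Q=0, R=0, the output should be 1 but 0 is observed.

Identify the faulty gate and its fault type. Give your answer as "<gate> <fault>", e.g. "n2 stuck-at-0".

n5 stuck-at-0

Fault-free values for test 1 (P=0, Q=0, R=0): n1=1, n2=0, n3=0, n4=0, n5=1, giving Y=1. Observed 0.
Test 1: faults giving observed 0 are {n5 stuck-at-0}.
Only n5 stuck-at-0 is consistent with every test.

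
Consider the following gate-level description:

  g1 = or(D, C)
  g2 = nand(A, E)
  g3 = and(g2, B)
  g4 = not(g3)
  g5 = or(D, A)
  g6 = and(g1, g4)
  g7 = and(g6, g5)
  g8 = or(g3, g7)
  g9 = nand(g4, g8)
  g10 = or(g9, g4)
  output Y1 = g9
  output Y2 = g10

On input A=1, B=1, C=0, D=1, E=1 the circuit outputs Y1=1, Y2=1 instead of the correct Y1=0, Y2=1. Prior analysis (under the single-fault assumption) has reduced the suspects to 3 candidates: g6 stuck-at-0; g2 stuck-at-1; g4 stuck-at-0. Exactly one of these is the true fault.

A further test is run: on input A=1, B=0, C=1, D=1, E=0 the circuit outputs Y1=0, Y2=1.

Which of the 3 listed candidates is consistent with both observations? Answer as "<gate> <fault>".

g2 stuck-at-1

Evaluate each candidate on input A=1, B=0, C=1, D=1, E=0:
  g6 stuck-at-0: g1=1, g2=1, g3=0, g4=1, g5=1, g6=0 [stuck-at-0], g7=0, g8=0, g9=1, g10=1 → Y1=1, Y2=1 — eliminated
  g2 stuck-at-1: g1=1, g2=1 [stuck-at-1], g3=0, g4=1, g5=1, g6=1, g7=1, g8=1, g9=0, g10=1 → Y1=0, Y2=1 — matches
  g4 stuck-at-0: g1=1, g2=1, g3=0, g4=0 [stuck-at-0], g5=1, g6=0, g7=0, g8=0, g9=1, g10=1 → Y1=1, Y2=1 — eliminated
Only g2 stuck-at-1 reproduces the observed Y1=0, Y2=1.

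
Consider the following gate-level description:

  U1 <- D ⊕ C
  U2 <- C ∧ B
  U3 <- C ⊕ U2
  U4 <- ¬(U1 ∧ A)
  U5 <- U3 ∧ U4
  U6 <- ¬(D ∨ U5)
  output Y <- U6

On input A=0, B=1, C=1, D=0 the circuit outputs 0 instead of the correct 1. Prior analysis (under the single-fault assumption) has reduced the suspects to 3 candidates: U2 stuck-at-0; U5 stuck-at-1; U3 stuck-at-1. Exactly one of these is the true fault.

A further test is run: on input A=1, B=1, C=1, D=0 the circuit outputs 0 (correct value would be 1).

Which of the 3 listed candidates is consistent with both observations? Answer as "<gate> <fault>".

U5 stuck-at-1

Evaluate each candidate on input A=1, B=1, C=1, D=0:
  U2 stuck-at-0: U1=1, U2=0 [stuck-at-0], U3=1, U4=0, U5=0, U6=1 → 1 — eliminated
  U5 stuck-at-1: U1=1, U2=1, U3=0, U4=0, U5=1 [stuck-at-1], U6=0 → 0 — matches
  U3 stuck-at-1: U1=1, U2=1, U3=1 [stuck-at-1], U4=0, U5=0, U6=1 → 1 — eliminated
Only U5 stuck-at-1 reproduces the observed 0.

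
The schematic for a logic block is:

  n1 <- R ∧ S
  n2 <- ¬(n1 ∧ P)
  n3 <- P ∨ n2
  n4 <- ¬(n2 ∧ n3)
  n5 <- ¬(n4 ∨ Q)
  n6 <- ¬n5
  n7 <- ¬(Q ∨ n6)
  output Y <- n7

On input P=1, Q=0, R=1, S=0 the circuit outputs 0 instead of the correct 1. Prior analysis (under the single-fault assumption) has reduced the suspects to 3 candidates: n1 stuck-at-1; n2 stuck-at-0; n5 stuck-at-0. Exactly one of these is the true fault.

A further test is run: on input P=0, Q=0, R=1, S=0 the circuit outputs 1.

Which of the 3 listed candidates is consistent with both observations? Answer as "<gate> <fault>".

Evaluate each candidate on input P=0, Q=0, R=1, S=0:
  n1 stuck-at-1: n1=1 [stuck-at-1], n2=1, n3=1, n4=0, n5=1, n6=0, n7=1 → 1 — matches
  n2 stuck-at-0: n1=0, n2=0 [stuck-at-0], n3=0, n4=1, n5=0, n6=1, n7=0 → 0 — eliminated
  n5 stuck-at-0: n1=0, n2=1, n3=1, n4=0, n5=0 [stuck-at-0], n6=1, n7=0 → 0 — eliminated
Only n1 stuck-at-1 reproduces the observed 1.

n1 stuck-at-1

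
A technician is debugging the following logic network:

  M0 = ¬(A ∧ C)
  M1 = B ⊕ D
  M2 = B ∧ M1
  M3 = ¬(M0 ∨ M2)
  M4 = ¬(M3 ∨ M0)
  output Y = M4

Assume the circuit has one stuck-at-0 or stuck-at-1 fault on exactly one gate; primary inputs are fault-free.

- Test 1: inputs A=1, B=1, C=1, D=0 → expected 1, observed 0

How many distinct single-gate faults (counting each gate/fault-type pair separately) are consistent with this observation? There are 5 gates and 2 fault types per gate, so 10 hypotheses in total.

5

Fault-free: M0=0, M1=1, M2=1, M3=0, M4=1 → 1. Observed 0.
  M0 stuck-at-0: output 1 ✗
  M0 stuck-at-1: output 0 ✓
  M1 stuck-at-0: output 0 ✓
  M1 stuck-at-1: output 1 ✗
  M2 stuck-at-0: output 0 ✓
  M2 stuck-at-1: output 1 ✗
  M3 stuck-at-0: output 1 ✗
  M3 stuck-at-1: output 0 ✓
  M4 stuck-at-0: output 0 ✓
  M4 stuck-at-1: output 1 ✗
Consistent faults: {M0 stuck-at-1, M1 stuck-at-0, M2 stuck-at-0, M3 stuck-at-1, M4 stuck-at-0} — 5 in all.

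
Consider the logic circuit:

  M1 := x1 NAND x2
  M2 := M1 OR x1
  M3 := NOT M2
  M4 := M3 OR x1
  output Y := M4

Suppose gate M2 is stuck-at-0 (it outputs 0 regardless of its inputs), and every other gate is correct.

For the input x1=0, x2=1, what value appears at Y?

Propagate with M2 forced: M1=1, M2=0 [stuck-at-0], M3=1, M4=1.
So Y = 1. (Without the fault it would be 0.)

1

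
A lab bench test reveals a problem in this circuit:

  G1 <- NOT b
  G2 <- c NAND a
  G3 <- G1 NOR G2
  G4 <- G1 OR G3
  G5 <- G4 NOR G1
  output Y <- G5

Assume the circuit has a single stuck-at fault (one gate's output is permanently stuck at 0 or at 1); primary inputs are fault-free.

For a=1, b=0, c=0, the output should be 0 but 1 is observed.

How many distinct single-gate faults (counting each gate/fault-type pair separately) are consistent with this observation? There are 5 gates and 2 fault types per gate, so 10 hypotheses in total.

2

Fault-free: G1=1, G2=1, G3=0, G4=1, G5=0 → 0. Observed 1.
  G1 stuck-at-0: output 1 ✓
  G1 stuck-at-1: output 0 ✗
  G2 stuck-at-0: output 0 ✗
  G2 stuck-at-1: output 0 ✗
  G3 stuck-at-0: output 0 ✗
  G3 stuck-at-1: output 0 ✗
  G4 stuck-at-0: output 0 ✗
  G4 stuck-at-1: output 0 ✗
  G5 stuck-at-0: output 0 ✗
  G5 stuck-at-1: output 1 ✓
Consistent faults: {G1 stuck-at-0, G5 stuck-at-1} — 2 in all.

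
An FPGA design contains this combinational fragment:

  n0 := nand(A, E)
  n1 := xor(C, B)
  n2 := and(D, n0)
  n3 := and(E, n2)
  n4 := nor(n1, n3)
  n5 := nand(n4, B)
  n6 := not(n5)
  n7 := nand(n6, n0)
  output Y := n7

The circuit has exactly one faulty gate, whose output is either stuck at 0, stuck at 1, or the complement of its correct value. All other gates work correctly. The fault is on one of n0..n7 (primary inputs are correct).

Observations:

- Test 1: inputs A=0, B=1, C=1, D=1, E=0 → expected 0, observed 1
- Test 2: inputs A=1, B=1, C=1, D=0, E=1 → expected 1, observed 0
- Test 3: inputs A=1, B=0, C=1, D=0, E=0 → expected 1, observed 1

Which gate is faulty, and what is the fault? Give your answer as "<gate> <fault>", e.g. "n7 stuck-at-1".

n0 inverted output

Fault-free values for test 1 (A=0, B=1, C=1, D=1, E=0): n0=1, n1=0, n2=1, n3=0, n4=1, n5=0, n6=1, n7=0, giving Y=0. Observed 1.
Test 1: faults giving observed 1 are {n0 stuck-at-0, n0 inverted output, n1 stuck-at-1, n1 inverted output, n3 stuck-at-1, n3 inverted output, n4 stuck-at-0, n4 inverted output, n5 stuck-at-1, n5 inverted output, n6 stuck-at-0, n6 inverted output, n7 stuck-at-1, n7 inverted output}.
Test 2 (A=1, B=1, C=1, D=0, E=1): fault-free n0=0, n1=0, n2=0, n3=0, n4=1, n5=0, n6=1, n7=1 → 1; observed 0. Eliminates n0 stuck-at-0, n1 stuck-at-1, n1 inverted output, n3 stuck-at-1, n3 inverted output, n4 stuck-at-0, n4 inverted output, n5 stuck-at-1, n5 inverted output, n6 stuck-at-0, n6 inverted output, n7 stuck-at-1.
Test 3 (A=1, B=0, C=1, D=0, E=0): fault-free n0=1, n1=1, n2=0, n3=0, n4=0, n5=1, n6=0, n7=1 → 1; observed 1. Eliminates n7 inverted output.
Only n0 inverted output is consistent with every test.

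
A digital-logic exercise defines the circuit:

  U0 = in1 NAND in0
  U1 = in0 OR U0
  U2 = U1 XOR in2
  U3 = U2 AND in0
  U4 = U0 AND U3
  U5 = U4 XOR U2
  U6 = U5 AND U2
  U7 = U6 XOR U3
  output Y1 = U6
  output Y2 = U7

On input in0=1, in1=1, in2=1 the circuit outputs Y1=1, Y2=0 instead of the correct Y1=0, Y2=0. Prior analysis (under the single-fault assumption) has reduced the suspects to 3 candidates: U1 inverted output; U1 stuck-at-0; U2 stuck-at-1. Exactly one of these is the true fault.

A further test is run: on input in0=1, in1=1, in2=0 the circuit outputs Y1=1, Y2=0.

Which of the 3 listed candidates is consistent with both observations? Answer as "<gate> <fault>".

Evaluate each candidate on input in0=1, in1=1, in2=0:
  U1 inverted output: U0=0, U1=0 [inverted output], U2=0, U3=0, U4=0, U5=0, U6=0, U7=0 → Y1=0, Y2=0 — eliminated
  U1 stuck-at-0: U0=0, U1=0 [stuck-at-0], U2=0, U3=0, U4=0, U5=0, U6=0, U7=0 → Y1=0, Y2=0 — eliminated
  U2 stuck-at-1: U0=0, U1=1, U2=1 [stuck-at-1], U3=1, U4=0, U5=1, U6=1, U7=0 → Y1=1, Y2=0 — matches
Only U2 stuck-at-1 reproduces the observed Y1=1, Y2=0.

U2 stuck-at-1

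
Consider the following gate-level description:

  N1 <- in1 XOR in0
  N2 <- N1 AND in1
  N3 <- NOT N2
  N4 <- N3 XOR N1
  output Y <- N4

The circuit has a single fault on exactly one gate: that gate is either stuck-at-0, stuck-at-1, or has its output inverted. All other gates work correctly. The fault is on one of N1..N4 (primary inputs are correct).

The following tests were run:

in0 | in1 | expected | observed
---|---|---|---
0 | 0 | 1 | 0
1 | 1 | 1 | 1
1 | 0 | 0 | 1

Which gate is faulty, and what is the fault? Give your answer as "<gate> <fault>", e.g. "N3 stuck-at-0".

Fault-free values for test 1 (in0=0, in1=0): N1=0, N2=0, N3=1, N4=1, giving Y=1. Observed 0.
Test 1: faults giving observed 0 are {N1 stuck-at-1, N1 inverted output, N2 stuck-at-1, N2 inverted output, N3 stuck-at-0, N3 inverted output, N4 stuck-at-0, N4 inverted output}.
Test 2 (in0=1, in1=1): fault-free N1=0, N2=0, N3=1, N4=1 → 1; observed 1. Eliminates N2 stuck-at-1, N2 inverted output, N3 stuck-at-0, N3 inverted output, N4 stuck-at-0, N4 inverted output.
Test 3 (in0=1, in1=0): fault-free N1=1, N2=0, N3=1, N4=0 → 0; observed 1. Eliminates N1 stuck-at-1.
Only N1 inverted output is consistent with every test.

N1 inverted output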